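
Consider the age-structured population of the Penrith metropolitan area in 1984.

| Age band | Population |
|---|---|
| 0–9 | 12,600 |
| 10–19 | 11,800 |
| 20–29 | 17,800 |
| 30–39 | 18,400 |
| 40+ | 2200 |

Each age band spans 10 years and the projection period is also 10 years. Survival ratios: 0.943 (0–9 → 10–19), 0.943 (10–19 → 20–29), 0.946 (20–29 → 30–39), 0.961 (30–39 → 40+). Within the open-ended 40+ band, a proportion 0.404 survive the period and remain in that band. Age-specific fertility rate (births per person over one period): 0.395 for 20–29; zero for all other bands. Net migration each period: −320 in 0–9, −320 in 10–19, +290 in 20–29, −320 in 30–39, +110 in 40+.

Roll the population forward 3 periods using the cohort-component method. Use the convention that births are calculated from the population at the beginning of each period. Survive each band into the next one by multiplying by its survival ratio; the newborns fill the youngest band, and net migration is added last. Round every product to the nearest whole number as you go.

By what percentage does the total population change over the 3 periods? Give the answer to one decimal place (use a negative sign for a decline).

-30.5

(Groups numbered youngest = 1 to oldest = 5.)
[period 1]
Births: 17800 × 0.395 = 7031
Group 2: 12600 × 0.943 = 11882
Group 3: 11800 × 0.943 = 11127
Group 4: 17800 × 0.946 = 16839
Group 5: 18400 × 0.961 + 2200 × 0.404 = 17682 + 889 = 18571
Net migration: Group 1 − 320 → 6711; Group 2 − 320 → 11562; Group 3 + 290 → 11417; Group 4 − 320 → 16519; Group 5 + 110 → 18681
End of period: [6711, 11562, 11417, 16519, 18681]
[period 2]
Births: 11417 × 0.395 = 4510
Group 2: 6711 × 0.943 = 6328
Group 3: 11562 × 0.943 = 10903
Group 4: 11417 × 0.946 = 10800
Group 5: 16519 × 0.961 + 18681 × 0.404 = 15875 + 7547 = 23422
Net migration: Group 1 − 320 → 4190; Group 2 − 320 → 6008; Group 3 + 290 → 11193; Group 4 − 320 → 10480; Group 5 + 110 → 23532
End of period: [4190, 6008, 11193, 10480, 23532]
[period 3]
Births: 11193 × 0.395 = 4421
Group 2: 4190 × 0.943 = 3951
Group 3: 6008 × 0.943 = 5666
Group 4: 11193 × 0.946 = 10589
Group 5: 10480 × 0.961 + 23532 × 0.404 = 10071 + 9507 = 19578
Net migration: Group 1 − 320 → 4101; Group 2 − 320 → 3631; Group 3 + 290 → 5956; Group 4 − 320 → 10269; Group 5 + 110 → 19688
End of period: [4101, 3631, 5956, 10269, 19688]
Total: 62800 → 43645; change = -19155; percentage change = -30.5%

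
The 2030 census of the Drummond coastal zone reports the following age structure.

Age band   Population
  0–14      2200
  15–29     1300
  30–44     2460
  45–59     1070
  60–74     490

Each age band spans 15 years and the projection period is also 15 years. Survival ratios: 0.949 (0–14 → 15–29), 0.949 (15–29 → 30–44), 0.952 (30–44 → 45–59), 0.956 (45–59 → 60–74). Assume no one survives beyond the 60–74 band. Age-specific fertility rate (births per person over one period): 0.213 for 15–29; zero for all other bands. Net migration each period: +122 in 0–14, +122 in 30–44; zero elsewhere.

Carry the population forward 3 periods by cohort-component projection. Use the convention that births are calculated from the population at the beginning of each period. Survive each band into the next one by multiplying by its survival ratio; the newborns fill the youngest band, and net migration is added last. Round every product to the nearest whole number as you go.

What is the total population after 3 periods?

Period 1.
Births: 1300 × 0.213 = 277
15–29: 2200 × 0.949 = 2088
30–44: 1300 × 0.949 = 1234
45–59: 2460 × 0.952 = 2342
60–74: 1070 × 0.956 = 1023
Net migration: 0–14 + 122 → 399; 30–44 + 122 → 1356
End of period: [399, 2088, 1356, 2342, 1023]
Period 2.
Births: 2088 × 0.213 = 445
15–29: 399 × 0.949 = 379
30–44: 2088 × 0.949 = 1982
45–59: 1356 × 0.952 = 1291
60–74: 2342 × 0.956 = 2239
Net migration: 0–14 + 122 → 567; 30–44 + 122 → 2104
End of period: [567, 379, 2104, 1291, 2239]
Period 3.
Births: 379 × 0.213 = 81
15–29: 567 × 0.949 = 538
30–44: 379 × 0.949 = 360
45–59: 2104 × 0.952 = 2003
60–74: 1291 × 0.956 = 1234
Net migration: 0–14 + 122 → 203; 30–44 + 122 → 482
End of period: [203, 538, 482, 2003, 1234]
Total after period 3: 203 + 538 + 482 + 2003 + 1234 = 4460

4460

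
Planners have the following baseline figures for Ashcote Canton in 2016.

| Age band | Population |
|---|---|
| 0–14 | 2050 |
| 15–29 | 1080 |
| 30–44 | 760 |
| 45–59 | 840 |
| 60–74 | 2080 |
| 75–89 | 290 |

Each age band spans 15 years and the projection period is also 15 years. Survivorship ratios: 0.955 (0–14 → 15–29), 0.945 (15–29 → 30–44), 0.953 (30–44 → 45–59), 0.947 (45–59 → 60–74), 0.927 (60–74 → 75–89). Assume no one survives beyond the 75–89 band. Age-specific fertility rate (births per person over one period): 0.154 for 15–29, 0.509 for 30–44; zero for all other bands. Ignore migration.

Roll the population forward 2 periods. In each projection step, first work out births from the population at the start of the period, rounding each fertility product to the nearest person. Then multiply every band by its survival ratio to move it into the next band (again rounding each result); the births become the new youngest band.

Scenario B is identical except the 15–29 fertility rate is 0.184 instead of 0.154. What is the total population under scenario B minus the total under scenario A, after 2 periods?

Numbering the groups 1..6 from youngest to oldest:
— Period 1 —
Births: 1080 × 0.154 = 166, 760 × 0.509 = 387 → 553
Group 2: 2050 × 0.955 = 1958
Group 3: 1080 × 0.945 = 1021
Group 4: 760 × 0.953 = 724
Group 5: 840 × 0.947 = 795
Group 6: 2080 × 0.927 = 1928
End of period: [553, 1958, 1021, 724, 795, 1928]
— Period 2 —
Births: 1958 × 0.154 = 302, 1021 × 0.509 = 520 → 822
Group 2: 553 × 0.955 = 528
Group 3: 1958 × 0.945 = 1850
Group 4: 1021 × 0.953 = 973
Group 5: 724 × 0.947 = 686
Group 6: 795 × 0.927 = 737
End of period: [822, 528, 1850, 973, 686, 737]
Scenario A total after 2 periods: 5596
Scenario B projection —
— Period 1 —
Births: 1080 × 0.184 = 199, 760 × 0.509 = 387 → 586
Group 2: 2050 × 0.955 = 1958
Group 3: 1080 × 0.945 = 1021
Group 4: 760 × 0.953 = 724
Group 5: 840 × 0.947 = 795
Group 6: 2080 × 0.927 = 1928
End of period: [586, 1958, 1021, 724, 795, 1928]
— Period 2 —
Births: 1958 × 0.184 = 360, 1021 × 0.509 = 520 → 880
Group 2: 586 × 0.955 = 560
Group 3: 1958 × 0.945 = 1850
Group 4: 1021 × 0.953 = 973
Group 5: 724 × 0.947 = 686
Group 6: 795 × 0.927 = 737
End of period: [880, 560, 1850, 973, 686, 737]
Scenario B total after 2 periods: 5686
Difference B − A = 5686 − 5596 = 90

90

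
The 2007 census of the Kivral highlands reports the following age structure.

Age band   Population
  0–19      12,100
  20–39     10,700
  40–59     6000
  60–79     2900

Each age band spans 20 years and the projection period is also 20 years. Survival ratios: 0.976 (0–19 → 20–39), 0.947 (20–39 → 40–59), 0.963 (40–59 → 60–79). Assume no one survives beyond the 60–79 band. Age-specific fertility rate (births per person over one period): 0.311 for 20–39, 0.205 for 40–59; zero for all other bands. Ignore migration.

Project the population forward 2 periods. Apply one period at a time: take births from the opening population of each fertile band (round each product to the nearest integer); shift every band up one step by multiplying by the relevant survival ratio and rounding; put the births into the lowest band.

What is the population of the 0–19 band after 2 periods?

5750

Numbering the bands 1..4 from youngest to oldest:
After projecting period 1:
Births: 10700 × 0.311 = 3328, 6000 × 0.205 = 1230 → 4558
Band 2: 12100 × 0.976 = 11810
Band 3: 10700 × 0.947 = 10133
Band 4: 6000 × 0.963 = 5778
Giving 4558 / 11810 / 10133 / 5778.
After projecting period 2:
Births: 11810 × 0.311 = 3673, 10133 × 0.205 = 2077 → 5750
Band 2: 4558 × 0.976 = 4449
Band 3: 11810 × 0.947 = 11184
Band 4: 10133 × 0.963 = 9758
Giving 5750 / 4449 / 11184 / 9758.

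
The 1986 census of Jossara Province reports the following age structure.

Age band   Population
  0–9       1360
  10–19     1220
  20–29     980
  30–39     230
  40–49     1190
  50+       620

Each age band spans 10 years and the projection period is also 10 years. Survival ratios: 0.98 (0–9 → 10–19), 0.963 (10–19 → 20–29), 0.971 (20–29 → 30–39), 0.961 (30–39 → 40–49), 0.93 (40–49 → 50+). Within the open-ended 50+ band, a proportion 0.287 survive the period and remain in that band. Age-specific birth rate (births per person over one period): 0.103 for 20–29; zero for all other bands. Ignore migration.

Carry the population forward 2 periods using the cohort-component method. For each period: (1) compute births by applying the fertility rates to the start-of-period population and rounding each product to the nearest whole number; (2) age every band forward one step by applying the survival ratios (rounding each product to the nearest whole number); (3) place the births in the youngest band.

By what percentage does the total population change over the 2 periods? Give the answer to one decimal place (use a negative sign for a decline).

— Period 1 —
Births: 980 * 0.103 = 101
10–19: 1360 * 0.98 = 1333
20–29: 1220 * 0.963 = 1175
30–39: 980 * 0.971 = 952
40–49: 230 * 0.961 = 221
50+: 1190 * 0.93 + 620 * 0.287 = 1107 + 178 = 1285
Population now: 0–9=101, 10–19=1333, 20–29=1175, 30–39=952, 40–49=221, 50+=1285
— Period 2 —
Births: 1175 * 0.103 = 121
10–19: 101 * 0.98 = 99
20–29: 1333 * 0.963 = 1284
30–39: 1175 * 0.971 = 1141
40–49: 952 * 0.961 = 915
50+: 221 * 0.93 + 1285 * 0.287 = 206 + 369 = 575
Population now: 0–9=121, 10–19=99, 20–29=1284, 30–39=1141, 40–49=915, 50+=575
Total: 5600 → 4135; change = -1465; percentage change = -26.2%

-26.2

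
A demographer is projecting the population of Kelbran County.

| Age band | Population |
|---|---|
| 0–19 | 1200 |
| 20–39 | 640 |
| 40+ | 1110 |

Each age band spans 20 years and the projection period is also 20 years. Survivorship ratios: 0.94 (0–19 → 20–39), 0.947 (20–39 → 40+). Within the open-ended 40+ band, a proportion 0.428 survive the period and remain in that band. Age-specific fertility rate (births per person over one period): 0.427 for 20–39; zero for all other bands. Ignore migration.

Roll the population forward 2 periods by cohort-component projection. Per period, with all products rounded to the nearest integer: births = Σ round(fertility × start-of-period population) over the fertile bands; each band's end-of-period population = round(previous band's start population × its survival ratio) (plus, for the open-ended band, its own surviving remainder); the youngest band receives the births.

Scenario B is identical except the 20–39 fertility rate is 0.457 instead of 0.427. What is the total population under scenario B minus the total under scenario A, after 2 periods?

50

Period 1:
Births: 640 * 0.427 = 273
20–39: 1200 * 0.94 = 1128
40+: 640 * 0.947 + 1110 * 0.428 = 606 + 475 = 1081
→ [273, 1128, 1081]
Period 2:
Births: 1128 * 0.427 = 482
20–39: 273 * 0.94 = 257
40+: 1128 * 0.947 + 1081 * 0.428 = 1068 + 463 = 1531
→ [482, 257, 1531]
Scenario A total after 2 periods: 2270
Scenario B projection —
Period 1:
Births: 640 * 0.457 = 292
20–39: 1200 * 0.94 = 1128
40+: 640 * 0.947 + 1110 * 0.428 = 606 + 475 = 1081
→ [292, 1128, 1081]
Period 2:
Births: 1128 * 0.457 = 515
20–39: 292 * 0.94 = 274
40+: 1128 * 0.947 + 1081 * 0.428 = 1068 + 463 = 1531
→ [515, 274, 1531]
Scenario B total after 2 periods: 2320
Difference B − A = 2320 − 2270 = 50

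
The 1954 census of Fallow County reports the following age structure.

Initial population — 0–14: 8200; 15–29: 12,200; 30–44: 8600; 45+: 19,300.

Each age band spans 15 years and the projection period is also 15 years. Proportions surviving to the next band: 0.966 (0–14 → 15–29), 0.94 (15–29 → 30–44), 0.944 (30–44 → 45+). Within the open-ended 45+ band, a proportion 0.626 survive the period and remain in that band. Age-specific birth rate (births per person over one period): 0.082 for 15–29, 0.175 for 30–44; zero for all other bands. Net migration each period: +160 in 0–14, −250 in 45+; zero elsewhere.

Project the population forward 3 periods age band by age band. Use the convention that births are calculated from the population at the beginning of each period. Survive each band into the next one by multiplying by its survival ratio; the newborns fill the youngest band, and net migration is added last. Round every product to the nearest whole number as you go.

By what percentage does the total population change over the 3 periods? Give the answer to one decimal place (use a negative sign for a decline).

-42.0

[period 1]
Births: 12200 × 0.082 = 1000 ; 8600 × 0.175 = 1505 → 2505
15–29: 8200 × 0.966 = 7921
30–44: 12200 × 0.94 = 11468
45+: 8600 × 0.944 + 19300 × 0.626 = 8118 + 12082 = 20200
Net migration: 0–14 + 160 → 2665; 45+ − 250 → 19950
Population now: 0–14=2665, 15–29=7921, 30–44=11468, 45+=19950
[period 2]
Births: 7921 × 0.082 = 650 ; 11468 × 0.175 = 2007 → 2657
15–29: 2665 × 0.966 = 2574
30–44: 7921 × 0.94 = 7446
45+: 11468 × 0.944 + 19950 × 0.626 = 10826 + 12489 = 23315
Net migration: 0–14 + 160 → 2817; 45+ − 250 → 23065
Population now: 0–14=2817, 15–29=2574, 30–44=7446, 45+=23065
[period 3]
Births: 2574 × 0.082 = 211 ; 7446 × 0.175 = 1303 → 1514
15–29: 2817 × 0.966 = 2721
30–44: 2574 × 0.94 = 2420
45+: 7446 × 0.944 + 23065 × 0.626 = 7029 + 14439 = 21468
Net migration: 0–14 + 160 → 1674; 45+ − 250 → 21218
Population now: 0–14=1674, 15–29=2721, 30–44=2420, 45+=21218
Total: 48300 → 28033; change = -20267; percentage change = -42.0%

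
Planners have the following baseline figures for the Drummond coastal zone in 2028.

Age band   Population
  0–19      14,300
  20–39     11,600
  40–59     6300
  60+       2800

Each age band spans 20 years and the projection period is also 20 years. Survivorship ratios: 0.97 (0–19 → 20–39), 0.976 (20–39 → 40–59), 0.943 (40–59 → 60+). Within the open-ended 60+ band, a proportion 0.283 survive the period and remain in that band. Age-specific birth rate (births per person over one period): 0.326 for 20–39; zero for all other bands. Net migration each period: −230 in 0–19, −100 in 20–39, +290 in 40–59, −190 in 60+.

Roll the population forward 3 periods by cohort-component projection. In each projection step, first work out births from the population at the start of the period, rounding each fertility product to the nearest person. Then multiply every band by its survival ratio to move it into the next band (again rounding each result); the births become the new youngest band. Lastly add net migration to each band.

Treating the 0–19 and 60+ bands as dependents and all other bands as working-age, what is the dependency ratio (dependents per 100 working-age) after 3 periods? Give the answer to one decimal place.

After projecting period 1:
Births: 11600 × 0.326 = 3782
20–39: 14300 × 0.97 = 13871
40–59: 11600 × 0.976 = 11322
60+: 6300 × 0.943 + 2800 × 0.283 = 5941 + 792 = 6733
Net migration: 0–19 − 230 → 3552; 20–39 − 100 → 13771; 40–59 + 290 → 11612; 60+ − 190 → 6543
→ [3552, 13771, 11612, 6543]
After projecting period 2:
Births: 13771 × 0.326 = 4489
20–39: 3552 × 0.97 = 3445
40–59: 13771 × 0.976 = 13440
60+: 11612 × 0.943 + 6543 × 0.283 = 10950 + 1852 = 12802
Net migration: 0–19 − 230 → 4259; 20–39 − 100 → 3345; 40–59 + 290 → 13730; 60+ − 190 → 12612
→ [4259, 3345, 13730, 12612]
After projecting period 3:
Births: 3345 × 0.326 = 1090
20–39: 4259 × 0.97 = 4131
40–59: 3345 × 0.976 = 3265
60+: 13730 × 0.943 + 12612 × 0.283 = 12947 + 3569 = 16516
Net migration: 0–19 − 230 → 860; 20–39 − 100 → 4031; 40–59 + 290 → 3555; 60+ − 190 → 16326
→ [860, 4031, 3555, 16326]
Dependents (band 0–19 + band 60+) = 860 + 16326 = 17186; working-age = 7586; ratio = 17186/7586 × 100 = 226.5

226.5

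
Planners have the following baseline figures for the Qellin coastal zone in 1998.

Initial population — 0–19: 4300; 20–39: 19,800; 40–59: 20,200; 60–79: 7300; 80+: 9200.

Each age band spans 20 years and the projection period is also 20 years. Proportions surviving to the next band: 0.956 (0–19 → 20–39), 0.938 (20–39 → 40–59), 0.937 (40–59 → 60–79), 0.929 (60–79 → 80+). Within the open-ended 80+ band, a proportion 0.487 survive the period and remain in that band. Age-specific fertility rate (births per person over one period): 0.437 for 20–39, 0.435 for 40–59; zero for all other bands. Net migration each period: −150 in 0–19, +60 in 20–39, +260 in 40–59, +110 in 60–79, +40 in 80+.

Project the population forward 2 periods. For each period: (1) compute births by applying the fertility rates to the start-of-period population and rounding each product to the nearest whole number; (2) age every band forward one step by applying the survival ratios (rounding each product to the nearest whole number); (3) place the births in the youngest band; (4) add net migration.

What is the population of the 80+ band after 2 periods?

23229

After projecting period 1:
Births: 19800 × 0.437 = 8653, 20200 × 0.435 = 8787 → 17440
20–39: 4300 × 0.956 = 4111
40–59: 19800 × 0.938 = 18572
60–79: 20200 × 0.937 = 18927
80+: 7300 × 0.929 + 9200 × 0.487 = 6782 + 4480 = 11262
Net migration: 0–19 − 150 → 17290; 20–39 + 60 → 4171; 40–59 + 260 → 18832; 60–79 + 110 → 19037; 80+ + 40 → 11302
End of period: [17290, 4171, 18832, 19037, 11302]
After projecting period 2:
Births: 4171 × 0.437 = 1823, 18832 × 0.435 = 8192 → 10015
20–39: 17290 × 0.956 = 16529
40–59: 4171 × 0.938 = 3912
60–79: 18832 × 0.937 = 17646
80+: 19037 × 0.929 + 11302 × 0.487 = 17685 + 5504 = 23189
Net migration: 0–19 − 150 → 9865; 20–39 + 60 → 16589; 40–59 + 260 → 4172; 60–79 + 110 → 17756; 80+ + 40 → 23229
End of period: [9865, 16589, 4172, 17756, 23229]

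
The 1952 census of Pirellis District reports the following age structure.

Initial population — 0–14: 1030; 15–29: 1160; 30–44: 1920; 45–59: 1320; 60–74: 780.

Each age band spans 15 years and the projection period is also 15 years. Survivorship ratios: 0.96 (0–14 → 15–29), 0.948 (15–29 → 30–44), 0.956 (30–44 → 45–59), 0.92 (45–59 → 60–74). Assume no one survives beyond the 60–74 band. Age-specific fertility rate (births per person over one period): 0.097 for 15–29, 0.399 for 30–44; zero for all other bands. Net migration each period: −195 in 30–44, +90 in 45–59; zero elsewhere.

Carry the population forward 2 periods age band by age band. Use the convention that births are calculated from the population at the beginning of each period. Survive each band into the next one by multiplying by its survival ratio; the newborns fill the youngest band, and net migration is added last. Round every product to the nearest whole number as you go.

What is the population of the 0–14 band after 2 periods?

457

— Period 1 —
Births: 1160 × 0.097 = 113 ; 1920 × 0.399 = 766 ⇒ total 879
15–29: 1030 × 0.96 = 989
30–44: 1160 × 0.948 = 1100
45–59: 1920 × 0.956 = 1836
60–74: 1320 × 0.92 = 1214
Net migration: 30–44 − 195 → 905; 45–59 + 90 → 1926
Giving 879 / 989 / 905 / 1926 / 1214.
— Period 2 —
Births: 989 × 0.097 = 96 ; 905 × 0.399 = 361 ⇒ total 457
15–29: 879 × 0.96 = 844
30–44: 989 × 0.948 = 938
45–59: 905 × 0.956 = 865
60–74: 1926 × 0.92 = 1772
Net migration: 30–44 − 195 → 743; 45–59 + 90 → 955
Giving 457 / 844 / 743 / 955 / 1772.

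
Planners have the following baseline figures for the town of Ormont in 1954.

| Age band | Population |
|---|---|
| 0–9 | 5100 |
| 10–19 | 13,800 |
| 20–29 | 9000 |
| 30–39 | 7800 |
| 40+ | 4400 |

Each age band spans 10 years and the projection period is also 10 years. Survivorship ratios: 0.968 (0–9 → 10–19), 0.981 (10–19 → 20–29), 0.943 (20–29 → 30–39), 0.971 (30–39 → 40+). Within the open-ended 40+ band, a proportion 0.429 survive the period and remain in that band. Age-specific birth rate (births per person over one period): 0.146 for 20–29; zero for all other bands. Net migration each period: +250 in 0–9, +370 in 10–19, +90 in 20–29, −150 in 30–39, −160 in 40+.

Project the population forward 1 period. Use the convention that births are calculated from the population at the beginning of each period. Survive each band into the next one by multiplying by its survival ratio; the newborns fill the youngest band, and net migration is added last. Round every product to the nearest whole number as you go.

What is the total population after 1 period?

38138

Numbering the groups 1..5 from youngest to oldest:
Period 1:
Births: 9000 * 0.146 = 1314
Group 2: 5100 * 0.968 = 4937
Group 3: 13800 * 0.981 = 13538
Group 4: 9000 * 0.943 = 8487
Group 5: 7800 * 0.971 + 4400 * 0.429 = 7574 + 1888 = 9462
Net migration: Group 1 + 250 → 1564; Group 2 + 370 → 5307; Group 3 + 90 → 13628; Group 4 − 150 → 8337; Group 5 − 160 → 9302
→ [1564, 5307, 13628, 8337, 9302]
Total after period 1: 1564 + 5307 + 13628 + 8337 + 9302 = 38138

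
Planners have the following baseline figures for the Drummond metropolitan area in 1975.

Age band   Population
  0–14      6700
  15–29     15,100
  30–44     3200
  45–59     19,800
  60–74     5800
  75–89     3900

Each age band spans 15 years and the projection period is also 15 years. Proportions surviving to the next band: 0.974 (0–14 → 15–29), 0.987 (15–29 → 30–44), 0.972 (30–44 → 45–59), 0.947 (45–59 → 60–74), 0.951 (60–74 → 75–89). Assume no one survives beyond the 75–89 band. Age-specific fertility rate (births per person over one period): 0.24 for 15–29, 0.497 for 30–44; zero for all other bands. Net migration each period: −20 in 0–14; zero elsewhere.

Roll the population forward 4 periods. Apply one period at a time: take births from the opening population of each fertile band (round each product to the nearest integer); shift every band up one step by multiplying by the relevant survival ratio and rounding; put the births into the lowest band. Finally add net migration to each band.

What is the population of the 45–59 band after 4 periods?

Let band 1 be 0–14 through band 6 = 75–89.
[period 1]
Births: 15100 × 0.24 = 3624 ; 3200 × 0.497 = 1590 → 5214
Band 2: 6700 × 0.974 = 6526
Band 3: 15100 × 0.987 = 14904
Band 4: 3200 × 0.972 = 3110
Band 5: 19800 × 0.947 = 18751
Band 6: 5800 × 0.951 = 5516
Net migration: Band 1 − 20 → 5194
Population now: 0–14=5194, 15–29=6526, 30–44=14904, 45–59=3110, 60–74=18751, 75–89=5516
[period 2]
Births: 6526 × 0.24 = 1566 ; 14904 × 0.497 = 7407 → 8973
Band 2: 5194 × 0.974 = 5059
Band 3: 6526 × 0.987 = 6441
Band 4: 14904 × 0.972 = 14487
Band 5: 3110 × 0.947 = 2945
Band 6: 18751 × 0.951 = 17832
Net migration: Band 1 − 20 → 8953
Population now: 0–14=8953, 15–29=5059, 30–44=6441, 45–59=14487, 60–74=2945, 75–89=17832
[period 3]
Births: 5059 × 0.24 = 1214 ; 6441 × 0.497 = 3201 → 4415
Band 2: 8953 × 0.974 = 8720
Band 3: 5059 × 0.987 = 4993
Band 4: 6441 × 0.972 = 6261
Band 5: 14487 × 0.947 = 13719
Band 6: 2945 × 0.951 = 2801
Net migration: Band 1 − 20 → 4395
Population now: 0–14=4395, 15–29=8720, 30–44=4993, 45–59=6261, 60–74=13719, 75–89=2801
[period 4]
Births: 8720 × 0.24 = 2093 ; 4993 × 0.497 = 2482 → 4575
Band 2: 4395 × 0.974 = 4281
Band 3: 8720 × 0.987 = 8607
Band 4: 4993 × 0.972 = 4853
Band 5: 6261 × 0.947 = 5929
Band 6: 13719 × 0.951 = 13047
Net migration: Band 1 − 20 → 4555
Population now: 0–14=4555, 15–29=4281, 30–44=8607, 45–59=4853, 60–74=5929, 75–89=13047

4853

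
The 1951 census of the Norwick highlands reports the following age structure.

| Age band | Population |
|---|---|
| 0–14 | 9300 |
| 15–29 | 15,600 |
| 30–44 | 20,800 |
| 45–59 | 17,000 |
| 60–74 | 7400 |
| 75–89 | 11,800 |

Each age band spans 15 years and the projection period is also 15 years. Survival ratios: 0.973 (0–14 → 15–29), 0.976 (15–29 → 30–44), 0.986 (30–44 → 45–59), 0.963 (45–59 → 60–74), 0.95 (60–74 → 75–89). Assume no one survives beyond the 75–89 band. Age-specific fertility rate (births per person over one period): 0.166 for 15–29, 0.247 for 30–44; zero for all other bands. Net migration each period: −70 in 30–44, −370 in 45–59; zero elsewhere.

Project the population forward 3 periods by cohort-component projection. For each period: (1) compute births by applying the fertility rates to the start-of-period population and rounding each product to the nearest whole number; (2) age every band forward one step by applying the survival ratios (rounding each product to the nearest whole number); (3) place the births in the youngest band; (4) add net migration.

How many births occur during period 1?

Call the groups 1 to 6, youngest first.
Period 1:
Births: 15600 × 0.166 = 2590  |  20800 × 0.247 = 5138 → 7728
Group 2: 9300 × 0.973 = 9049
Group 3: 15600 × 0.976 = 15226
Group 4: 20800 × 0.986 = 20509
Group 5: 17000 × 0.963 = 16371
Group 6: 7400 × 0.95 = 7030
Net migration: Group 3 − 70 → 15156; Group 4 − 370 → 20139
Population now: 0–14=7728, 15–29=9049, 30–44=15156, 45–59=20139, 60–74=16371, 75–89=7030

7728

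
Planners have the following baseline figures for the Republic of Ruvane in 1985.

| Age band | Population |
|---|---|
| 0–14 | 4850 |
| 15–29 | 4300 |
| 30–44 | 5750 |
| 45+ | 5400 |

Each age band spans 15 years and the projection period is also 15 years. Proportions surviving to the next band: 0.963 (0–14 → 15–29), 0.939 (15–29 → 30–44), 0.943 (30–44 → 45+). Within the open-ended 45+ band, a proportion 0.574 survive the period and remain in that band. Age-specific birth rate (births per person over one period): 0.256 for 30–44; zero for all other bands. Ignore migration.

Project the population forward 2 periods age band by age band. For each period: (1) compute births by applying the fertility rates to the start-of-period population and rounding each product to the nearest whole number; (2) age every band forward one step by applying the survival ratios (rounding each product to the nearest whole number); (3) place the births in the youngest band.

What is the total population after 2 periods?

Period 1:
Births: 5750 × 0.256 = 1472
15–29: 4850 × 0.963 = 4671
30–44: 4300 × 0.939 = 4038
45+: 5750 × 0.943 + 5400 × 0.574 = 5422 + 3100 = 8522
Population now: 0–14=1472, 15–29=4671, 30–44=4038, 45+=8522
Period 2:
Births: 4038 × 0.256 = 1034
15–29: 1472 × 0.963 = 1418
30–44: 4671 × 0.939 = 4386
45+: 4038 × 0.943 + 8522 × 0.574 = 3808 + 4892 = 8700
Population now: 0–14=1034, 15–29=1418, 30–44=4386, 45+=8700
Total after period 2: 1034 + 1418 + 4386 + 8700 = 15538

15538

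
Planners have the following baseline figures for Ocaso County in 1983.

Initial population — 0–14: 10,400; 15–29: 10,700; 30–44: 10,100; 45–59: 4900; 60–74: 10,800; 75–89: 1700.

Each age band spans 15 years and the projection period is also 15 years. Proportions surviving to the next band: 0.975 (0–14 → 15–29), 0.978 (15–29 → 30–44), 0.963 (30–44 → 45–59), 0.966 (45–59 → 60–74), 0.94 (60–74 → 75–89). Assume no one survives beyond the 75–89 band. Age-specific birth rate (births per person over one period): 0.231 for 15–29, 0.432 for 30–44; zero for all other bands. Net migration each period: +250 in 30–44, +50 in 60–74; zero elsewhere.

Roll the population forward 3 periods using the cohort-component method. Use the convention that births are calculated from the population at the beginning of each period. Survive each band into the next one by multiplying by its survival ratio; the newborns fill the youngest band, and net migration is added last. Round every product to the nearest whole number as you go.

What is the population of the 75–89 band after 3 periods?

8878

Period 1:
Births: 10700 × 0.231 = 2472 ; 10100 × 0.432 = 4363 — total 6835
15–29: 10400 × 0.975 = 10140
30–44: 10700 × 0.978 = 10465
45–59: 10100 × 0.963 = 9726
60–74: 4900 × 0.966 = 4733
75–89: 10800 × 0.94 = 10152
Net migration: 30–44 + 250 → 10715; 60–74 + 50 → 4783
Giving 6835 / 10140 / 10715 / 9726 / 4783 / 10152.
Period 2:
Births: 10140 × 0.231 = 2342 ; 10715 × 0.432 = 4629 — total 6971
15–29: 6835 × 0.975 = 6664
30–44: 10140 × 0.978 = 9917
45–59: 10715 × 0.963 = 10319
60–74: 9726 × 0.966 = 9395
75–89: 4783 × 0.94 = 4496
Net migration: 30–44 + 250 → 10167; 60–74 + 50 → 9445
Giving 6971 / 6664 / 10167 / 10319 / 9445 / 4496.
Period 3:
Births: 6664 × 0.231 = 1539 ; 10167 × 0.432 = 4392 — total 5931
15–29: 6971 × 0.975 = 6797
30–44: 6664 × 0.978 = 6517
45–59: 10167 × 0.963 = 9791
60–74: 10319 × 0.966 = 9968
75–89: 9445 × 0.94 = 8878
Net migration: 30–44 + 250 → 6767; 60–74 + 50 → 10018
Giving 5931 / 6797 / 6767 / 9791 / 10018 / 8878.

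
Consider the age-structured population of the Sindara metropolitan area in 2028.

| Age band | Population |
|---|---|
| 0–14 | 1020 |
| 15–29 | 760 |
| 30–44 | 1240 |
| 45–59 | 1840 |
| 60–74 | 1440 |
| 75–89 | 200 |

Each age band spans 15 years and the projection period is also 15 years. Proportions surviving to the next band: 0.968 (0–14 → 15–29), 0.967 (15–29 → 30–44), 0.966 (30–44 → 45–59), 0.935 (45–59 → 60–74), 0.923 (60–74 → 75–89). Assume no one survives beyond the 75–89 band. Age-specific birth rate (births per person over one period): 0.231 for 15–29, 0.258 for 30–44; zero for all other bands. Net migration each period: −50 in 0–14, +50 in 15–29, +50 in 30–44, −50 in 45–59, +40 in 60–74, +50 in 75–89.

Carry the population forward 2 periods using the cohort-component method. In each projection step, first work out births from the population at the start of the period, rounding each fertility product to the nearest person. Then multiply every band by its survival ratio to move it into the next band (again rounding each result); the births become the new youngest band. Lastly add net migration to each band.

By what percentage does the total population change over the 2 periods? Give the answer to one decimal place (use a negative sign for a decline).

-16.6

(Groups numbered youngest = 1 to oldest = 6.)
Period 1:
Births: 760 * 0.231 = 176  |  1240 * 0.258 = 320 ⇒ total 496
Group 2: 1020 * 0.968 = 987
Group 3: 760 * 0.967 = 735
Group 4: 1240 * 0.966 = 1198
Group 5: 1840 * 0.935 = 1720
Group 6: 1440 * 0.923 = 1329
Net migration: Group 1 − 50 → 446; Group 2 + 50 → 1037; Group 3 + 50 → 785; Group 4 − 50 → 1148; Group 5 + 40 → 1760; Group 6 + 50 → 1379
End of period: [446, 1037, 785, 1148, 1760, 1379]
Period 2:
Births: 1037 * 0.231 = 240  |  785 * 0.258 = 203 ⇒ total 443
Group 2: 446 * 0.968 = 432
Group 3: 1037 * 0.967 = 1003
Group 4: 785 * 0.966 = 758
Group 5: 1148 * 0.935 = 1073
Group 6: 1760 * 0.923 = 1624
Net migration: Group 1 − 50 → 393; Group 2 + 50 → 482; Group 3 + 50 → 1053; Group 4 − 50 → 708; Group 5 + 40 → 1113; Group 6 + 50 → 1674
End of period: [393, 482, 1053, 708, 1113, 1674]
Total: 6500 → 5423; change = -1077; percentage change = -16.6%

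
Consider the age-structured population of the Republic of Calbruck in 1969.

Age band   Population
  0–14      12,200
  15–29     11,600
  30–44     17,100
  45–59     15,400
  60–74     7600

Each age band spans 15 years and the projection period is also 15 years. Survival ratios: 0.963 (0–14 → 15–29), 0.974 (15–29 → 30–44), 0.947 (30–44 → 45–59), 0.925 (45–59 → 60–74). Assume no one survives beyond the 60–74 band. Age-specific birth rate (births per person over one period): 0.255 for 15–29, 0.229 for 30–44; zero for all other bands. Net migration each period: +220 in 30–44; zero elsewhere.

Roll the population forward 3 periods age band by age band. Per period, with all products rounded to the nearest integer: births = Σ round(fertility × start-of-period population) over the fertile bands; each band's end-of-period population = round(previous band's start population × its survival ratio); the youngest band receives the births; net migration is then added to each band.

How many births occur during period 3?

Call the groups 1 to 5, youngest first.
[period 1]
Births: 11600 × 0.255 = 2958, 17100 × 0.229 = 3916 → total 6874
Group 2: 12200 × 0.963 = 11749
Group 3: 11600 × 0.974 = 11298
Group 4: 17100 × 0.947 = 16194
Group 5: 15400 × 0.925 = 14245
Net migration: Group 3 + 220 → 11518
Population now: 0–14=6874, 15–29=11749, 30–44=11518, 45–59=16194, 60–74=14245
[period 2]
Births: 11749 × 0.255 = 2996, 11518 × 0.229 = 2638 → total 5634
Group 2: 6874 × 0.963 = 6620
Group 3: 11749 × 0.974 = 11444
Group 4: 11518 × 0.947 = 10908
Group 5: 16194 × 0.925 = 14979
Net migration: Group 3 + 220 → 11664
Population now: 0–14=5634, 15–29=6620, 30–44=11664, 45–59=10908, 60–74=14979
[period 3]
Births: 6620 × 0.255 = 1688, 11664 × 0.229 = 2671 → total 4359
Group 2: 5634 × 0.963 = 5426
Group 3: 6620 × 0.974 = 6448
Group 4: 11664 × 0.947 = 11046
Group 5: 10908 × 0.925 = 10090
Net migration: Group 3 + 220 → 6668
Population now: 0–14=4359, 15–29=5426, 30–44=6668, 45–59=11046, 60–74=10090

4359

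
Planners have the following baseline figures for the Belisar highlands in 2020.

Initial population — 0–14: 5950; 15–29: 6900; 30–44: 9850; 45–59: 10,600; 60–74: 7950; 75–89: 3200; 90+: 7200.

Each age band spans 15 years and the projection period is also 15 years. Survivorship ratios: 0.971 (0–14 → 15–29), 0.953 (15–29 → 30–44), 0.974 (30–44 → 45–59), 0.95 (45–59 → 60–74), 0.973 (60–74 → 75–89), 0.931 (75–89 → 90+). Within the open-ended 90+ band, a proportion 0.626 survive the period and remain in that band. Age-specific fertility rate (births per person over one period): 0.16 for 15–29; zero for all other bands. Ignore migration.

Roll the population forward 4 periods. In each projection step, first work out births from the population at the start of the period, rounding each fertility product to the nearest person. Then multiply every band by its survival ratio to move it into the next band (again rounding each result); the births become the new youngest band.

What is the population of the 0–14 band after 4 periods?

144

After projecting period 1:
Births: 6900 × 0.16 = 1104
15–29: 5950 × 0.971 = 5777
30–44: 6900 × 0.953 = 6576
45–59: 9850 × 0.974 = 9594
60–74: 10600 × 0.95 = 10070
75–89: 7950 × 0.973 = 7735
90+: 3200 × 0.931 + 7200 × 0.626 = 2979 + 4507 = 7486
→ [1104, 5777, 6576, 9594, 10070, 7735, 7486]
After projecting period 2:
Births: 5777 × 0.16 = 924
15–29: 1104 × 0.971 = 1072
30–44: 5777 × 0.953 = 5505
45–59: 6576 × 0.974 = 6405
60–74: 9594 × 0.95 = 9114
75–89: 10070 × 0.973 = 9798
90+: 7735 × 0.931 + 7486 × 0.626 = 7201 + 4686 = 11887
→ [924, 1072, 5505, 6405, 9114, 9798, 11887]
After projecting period 3:
Births: 1072 × 0.16 = 172
15–29: 924 × 0.971 = 897
30–44: 1072 × 0.953 = 1022
45–59: 5505 × 0.974 = 5362
60–74: 6405 × 0.95 = 6085
75–89: 9114 × 0.973 = 8868
90+: 9798 × 0.931 + 11887 × 0.626 = 9122 + 7441 = 16563
→ [172, 897, 1022, 5362, 6085, 8868, 16563]
After projecting period 4:
Births: 897 × 0.16 = 144
15–29: 172 × 0.971 = 167
30–44: 897 × 0.953 = 855
45–59: 1022 × 0.974 = 995
60–74: 5362 × 0.95 = 5094
75–89: 6085 × 0.973 = 5921
90+: 8868 × 0.931 + 16563 × 0.626 = 8256 + 10368 = 18624
→ [144, 167, 855, 995, 5094, 5921, 18624]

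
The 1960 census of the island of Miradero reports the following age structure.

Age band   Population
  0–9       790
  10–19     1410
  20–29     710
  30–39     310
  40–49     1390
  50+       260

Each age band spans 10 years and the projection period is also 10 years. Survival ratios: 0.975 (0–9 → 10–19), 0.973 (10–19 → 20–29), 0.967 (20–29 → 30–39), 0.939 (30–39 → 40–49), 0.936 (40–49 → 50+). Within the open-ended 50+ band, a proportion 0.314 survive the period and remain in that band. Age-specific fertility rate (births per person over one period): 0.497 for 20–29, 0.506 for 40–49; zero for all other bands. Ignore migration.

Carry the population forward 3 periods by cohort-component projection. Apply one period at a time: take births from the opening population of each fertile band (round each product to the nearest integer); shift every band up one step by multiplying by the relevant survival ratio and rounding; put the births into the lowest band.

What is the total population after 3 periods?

5304

Let group 1 be 0–9 through group 6 = 50+.
Period 1.
Births: 710 * 0.497 = 353, 1390 * 0.506 = 703 → 1056
Group 2: 790 * 0.975 = 770
Group 3: 1410 * 0.973 = 1372
Group 4: 710 * 0.967 = 687
Group 5: 310 * 0.939 = 291
Group 6: 1390 * 0.936 + 260 * 0.314 = 1301 + 82 = 1383
→ [1056, 770, 1372, 687, 291, 1383]
Period 2.
Births: 1372 * 0.497 = 682, 291 * 0.506 = 147 → 829
Group 2: 1056 * 0.975 = 1030
Group 3: 770 * 0.973 = 749
Group 4: 1372 * 0.967 = 1327
Group 5: 687 * 0.939 = 645
Group 6: 291 * 0.936 + 1383 * 0.314 = 272 + 434 = 706
→ [829, 1030, 749, 1327, 645, 706]
Period 3.
Births: 749 * 0.497 = 372, 645 * 0.506 = 326 → 698
Group 2: 829 * 0.975 = 808
Group 3: 1030 * 0.973 = 1002
Group 4: 749 * 0.967 = 724
Group 5: 1327 * 0.939 = 1246
Group 6: 645 * 0.936 + 706 * 0.314 = 604 + 222 = 826
→ [698, 808, 1002, 724, 1246, 826]
Total after period 3: 698 + 808 + 1002 + 724 + 1246 + 826 = 5304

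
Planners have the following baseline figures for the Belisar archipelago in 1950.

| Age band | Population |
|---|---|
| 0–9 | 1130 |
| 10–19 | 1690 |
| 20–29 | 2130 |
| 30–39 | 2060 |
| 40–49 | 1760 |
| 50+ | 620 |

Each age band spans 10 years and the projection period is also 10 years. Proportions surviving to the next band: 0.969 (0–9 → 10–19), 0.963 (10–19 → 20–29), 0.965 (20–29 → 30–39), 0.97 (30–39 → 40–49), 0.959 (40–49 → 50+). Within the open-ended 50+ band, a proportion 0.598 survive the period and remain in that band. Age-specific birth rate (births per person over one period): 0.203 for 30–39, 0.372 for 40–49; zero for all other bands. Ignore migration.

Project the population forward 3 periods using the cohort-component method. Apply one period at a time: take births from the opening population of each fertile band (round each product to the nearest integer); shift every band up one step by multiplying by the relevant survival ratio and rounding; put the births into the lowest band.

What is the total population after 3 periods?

9519

— Period 1 —
Births: 2060 × 0.203 = 418  |  1760 × 0.372 = 655 ⇒ total 1073
10–19: 1130 × 0.969 = 1095
20–29: 1690 × 0.963 = 1627
30–39: 2130 × 0.965 = 2055
40–49: 2060 × 0.97 = 1998
50+: 1760 × 0.959 + 620 × 0.598 = 1688 + 371 = 2059
End of period: [1073, 1095, 1627, 2055, 1998, 2059]
— Period 2 —
Births: 2055 × 0.203 = 417  |  1998 × 0.372 = 743 ⇒ total 1160
10–19: 1073 × 0.969 = 1040
20–29: 1095 × 0.963 = 1054
30–39: 1627 × 0.965 = 1570
40–49: 2055 × 0.97 = 1993
50+: 1998 × 0.959 + 2059 × 0.598 = 1916 + 1231 = 3147
End of period: [1160, 1040, 1054, 1570, 1993, 3147]
— Period 3 —
Births: 1570 × 0.203 = 319  |  1993 × 0.372 = 741 ⇒ total 1060
10–19: 1160 × 0.969 = 1124
20–29: 1040 × 0.963 = 1002
30–39: 1054 × 0.965 = 1017
40–49: 1570 × 0.97 = 1523
50+: 1993 × 0.959 + 3147 × 0.598 = 1911 + 1882 = 3793
End of period: [1060, 1124, 1002, 1017, 1523, 3793]
Total after period 3: 1060 + 1124 + 1002 + 1017 + 1523 + 3793 = 9519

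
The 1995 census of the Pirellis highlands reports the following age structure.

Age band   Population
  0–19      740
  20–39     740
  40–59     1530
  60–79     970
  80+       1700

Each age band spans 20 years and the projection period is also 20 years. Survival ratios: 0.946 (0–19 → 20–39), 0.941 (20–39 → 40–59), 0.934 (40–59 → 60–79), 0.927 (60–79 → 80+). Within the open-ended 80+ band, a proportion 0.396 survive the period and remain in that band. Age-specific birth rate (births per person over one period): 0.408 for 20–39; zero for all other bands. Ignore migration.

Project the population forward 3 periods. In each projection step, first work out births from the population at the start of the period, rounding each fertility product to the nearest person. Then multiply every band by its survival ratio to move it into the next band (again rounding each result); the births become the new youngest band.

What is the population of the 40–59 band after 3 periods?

269

Call the groups 1 to 5, youngest first.
After projecting period 1:
Births: 740 × 0.408 = 302
Group 2: 740 × 0.946 = 700
Group 3: 740 × 0.941 = 696
Group 4: 1530 × 0.934 = 1429
Group 5: 970 × 0.927 + 1700 × 0.396 = 899 + 673 = 1572
→ [302, 700, 696, 1429, 1572]
After projecting period 2:
Births: 700 × 0.408 = 286
Group 2: 302 × 0.946 = 286
Group 3: 700 × 0.941 = 659
Group 4: 696 × 0.934 = 650
Group 5: 1429 × 0.927 + 1572 × 0.396 = 1325 + 623 = 1948
→ [286, 286, 659, 650, 1948]
After projecting period 3:
Births: 286 × 0.408 = 117
Group 2: 286 × 0.946 = 271
Group 3: 286 × 0.941 = 269
Group 4: 659 × 0.934 = 616
Group 5: 650 × 0.927 + 1948 × 0.396 = 603 + 771 = 1374
→ [117, 271, 269, 616, 1374]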